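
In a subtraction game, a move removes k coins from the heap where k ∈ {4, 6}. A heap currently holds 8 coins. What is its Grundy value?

2

Compute g(0), g(1), … for moves {4, 6}:
g(0) = mex{} = 0
g(1) = mex{} = 0
g(2) = mex{} = 0
g(3) = mex{} = 0
g(4) = mex{0} = 1
g(5) = mex{0} = 1
g(6) = mex{0} = 1
g(7) = mex{0} = 1
g(8) = mex{0,1} = 2
So g(8) = 2.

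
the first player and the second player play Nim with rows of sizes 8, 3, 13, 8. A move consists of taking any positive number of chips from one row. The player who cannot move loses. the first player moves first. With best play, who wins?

the first player wins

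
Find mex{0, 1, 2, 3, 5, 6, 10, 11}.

4

The values 0, 1, 2, 3 are all present; 4 is the first non-negative integer missing from the set.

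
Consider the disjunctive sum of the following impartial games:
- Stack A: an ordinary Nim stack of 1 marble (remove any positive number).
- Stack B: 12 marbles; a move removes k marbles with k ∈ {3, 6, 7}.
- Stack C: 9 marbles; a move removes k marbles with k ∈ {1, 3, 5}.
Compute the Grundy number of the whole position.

0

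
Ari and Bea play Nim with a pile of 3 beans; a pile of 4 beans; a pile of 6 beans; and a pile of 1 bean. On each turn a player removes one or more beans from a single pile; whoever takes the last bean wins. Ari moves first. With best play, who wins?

Compute the nim-sum pairwise:
3 ^ 4 = 7
7 ^ 6 = 1
1 ^ 1 = 0
The nim-sum is 0, so this is a P-position: the player to move is in a losing position under optimal play; Ari is about to move from it and so loses — Bea wins.

Bea wins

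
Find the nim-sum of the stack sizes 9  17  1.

Nim-sum: 9 ⊕ 17 ⊕ 1 = 25.

25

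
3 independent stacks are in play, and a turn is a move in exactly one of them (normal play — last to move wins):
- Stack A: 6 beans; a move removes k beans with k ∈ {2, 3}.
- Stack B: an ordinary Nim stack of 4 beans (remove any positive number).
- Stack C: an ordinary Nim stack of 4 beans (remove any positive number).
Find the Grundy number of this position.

Build the Grundy sequence for stack A with g(k) = mex{g(k−s) : s ∈ {2, 3}, s ≤ k}:
g(0) = mex{} = 0
g(1) = mex{} = 0
g(2) = mex{0} = 1
g(3) = mex{0} = 1
g(4) = mex{0,1} = 2
g(5) = mex{1} = 0
g(6) = mex{1,2} = 0
So g(6) = 0.
Stack B is a plain Nim stack of size 4, so its Grundy value is 4.
Stack C is a plain Nim stack of size 4, so its Grundy value is 4.
The value of a disjunctive sum is the nim-sum of the parts.
Combined value = 0 ⊕ 4 ⊕ 4 = 0.

0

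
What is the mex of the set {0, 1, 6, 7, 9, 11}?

2

The values 0, 1 are all present; 2 is the first non-negative integer missing from the set.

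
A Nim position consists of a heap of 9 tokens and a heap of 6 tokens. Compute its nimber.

15

Compute the nim-sum pairwise:
9 ⊕ 6 = 15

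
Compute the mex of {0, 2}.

1

0 is in the set but 1 is not, so the mex is 1.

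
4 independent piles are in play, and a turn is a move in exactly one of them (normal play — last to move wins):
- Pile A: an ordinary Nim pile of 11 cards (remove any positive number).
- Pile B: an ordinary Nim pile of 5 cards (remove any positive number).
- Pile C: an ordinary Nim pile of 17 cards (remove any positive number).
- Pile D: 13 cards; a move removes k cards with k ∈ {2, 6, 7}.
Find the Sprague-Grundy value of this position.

31

Pile A is a plain Nim pile of size 11, so its Grundy value is 11.
Pile B is a plain Nim pile of size 5, so its Grundy value is 5.
Pile C is a plain Nim pile of size 17, so its Grundy value is 17.
Build the Grundy sequence for pile D with g(k) = mex{g(k−s) : s ∈ {2, 6, 7}, s ≤ k}:
g(0) = mex{} = 0
g(1) = mex{} = 0
g(2) = mex{0} = 1
g(3) = mex{0} = 1
g(4) = mex{1} = 0
g(5) = mex{1} = 0
g(6) = mex{0} = 1
g(7) = mex{0} = 1
g(8) = mex{0,1} = 2
g(9) = mex{1} = 0
g(10) = mex{0,1,2} = 3
g(11) = mex{0} = 1
g(12) = mex{0,1,3} = 2
g(13) = mex{1} = 0
So g(13) = 0.
The value of a disjunctive sum is the nim-sum of the parts.
Combined value = 11 XOR 5 XOR 17 XOR 0 = 31.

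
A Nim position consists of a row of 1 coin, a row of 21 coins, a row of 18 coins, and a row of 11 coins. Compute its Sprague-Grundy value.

Write each in binary and XOR column by column:
  00001  (1)
  10101  (21)
  10010  (18)
  01011  (11)
  -----
  01101  (13)

13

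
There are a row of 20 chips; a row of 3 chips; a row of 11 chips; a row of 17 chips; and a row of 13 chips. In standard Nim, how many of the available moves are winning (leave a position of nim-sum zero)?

Compute the nim-sum pairwise:
20 ⊕ 3 = 23
23 ⊕ 11 = 28
28 ⊕ 17 = 13
13 ⊕ 13 = 0
The nim-sum is already 0, so every move leaves a nonzero nim-sum — there are no winning moves.

0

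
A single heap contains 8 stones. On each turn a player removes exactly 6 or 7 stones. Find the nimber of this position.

1

Build the Grundy sequence with g(k) = mex{g(k−s) : s ∈ {6, 7}, s ≤ k}:
k:     0  1  2  3  4  5  6  7  8
g(k):  0  0  0  0  0  0  1  1  1
So g(8) = 1.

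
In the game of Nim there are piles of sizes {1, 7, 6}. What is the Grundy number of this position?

Compute the nim-sum pairwise:
1 ^ 7 = 6
6 ^ 6 = 0

0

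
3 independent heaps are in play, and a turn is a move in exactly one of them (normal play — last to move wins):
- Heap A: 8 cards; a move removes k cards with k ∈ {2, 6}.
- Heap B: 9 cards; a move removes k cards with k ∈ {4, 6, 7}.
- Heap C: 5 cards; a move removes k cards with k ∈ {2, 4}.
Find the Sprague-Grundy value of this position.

0

Build the Grundy sequence for heap A with g(k) = mex{g(k−s) : s ∈ {2, 6}, s ≤ k}:
g(0) = mex{} = 0
g(1) = mex{} = 0
g(2) = mex{0} = 1
g(3) = mex{0} = 1
g(4) = mex{1} = 0
g(5) = mex{1} = 0
g(6) = mex{0} = 1
g(7) = mex{0} = 1
g(8) = mex{1} = 0
So g(8) = 0.
For heap B, compute g(0), g(1), … with moves {4, 6, 7}:
k:     0  1  2  3  4  5  6  7  8  9
g(k):  0  0  0  0  1  1  1  1  2  2
So g(9) = 2.
Build the Grundy sequence for heap C with g(k) = mex{g(k−s) : s ∈ {2, 4}, s ≤ k}:
k:     0  1  2  3  4  5
g(k):  0  0  1  1  2  2
So g(5) = 2.
By the Sprague-Grundy theorem, the Grundy value of a sum of independent games is the XOR of the component values.
Combined value = 0 ⊕ 2 ⊕ 2 = 0.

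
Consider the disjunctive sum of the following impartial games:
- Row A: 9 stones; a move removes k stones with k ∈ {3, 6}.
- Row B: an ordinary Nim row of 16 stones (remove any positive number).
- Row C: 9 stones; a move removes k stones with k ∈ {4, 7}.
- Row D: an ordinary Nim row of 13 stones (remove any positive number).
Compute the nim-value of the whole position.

Grundy values for row A (subtraction set {3, 6}):
k:     0  1  2  3  4  5  6  7  8  9
g(k):  0  0  0  1  1  1  2  2  2  0
So g(9) = 0.
Row B is a plain Nim row of size 16, so its Grundy value is 16.
Grundy values for row C (subtraction set {4, 7}):
k:     0  1  2  3  4  5  6  7  8  9
g(k):  0  0  0  0  1  1  1  1  2  2
So g(9) = 2.
Row D is a plain Nim row of size 13, so its Grundy value is 13.
The value of a disjunctive sum is the nim-sum of the parts.
Combined value = 0 XOR 16 XOR 2 XOR 13 = 31.

31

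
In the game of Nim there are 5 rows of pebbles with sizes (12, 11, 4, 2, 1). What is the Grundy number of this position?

In binary:
  1100  (12)
  1011  (11)
  0100  (4)
  0010  (2)
  0001  (1)
  ----
  0000  (0)

0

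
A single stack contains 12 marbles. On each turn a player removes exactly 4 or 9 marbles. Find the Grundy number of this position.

1

Compute g(0), g(1), … for moves {4, 9}:
k:     0  1  2  3  4  5  6  7  8  9 10 11 12
g(k):  0  0  0  0  1  1  1  1  0  2  2  2  1
So g(12) = 1.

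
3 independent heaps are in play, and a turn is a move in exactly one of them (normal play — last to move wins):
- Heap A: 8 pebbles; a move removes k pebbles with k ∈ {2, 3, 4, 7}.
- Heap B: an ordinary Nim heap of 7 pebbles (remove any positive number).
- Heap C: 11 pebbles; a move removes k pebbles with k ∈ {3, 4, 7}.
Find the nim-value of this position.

Grundy values for heap A (subtraction set {2, 3, 4, 7}):
g(0) = mex{} = 0
g(1) = mex{} = 0
g(2) = mex{0} = 1
g(3) = mex{0} = 1
g(4) = mex{0,1} = 2
g(5) = mex{0,1} = 2
g(6) = mex{1,2} = 0
g(7) = mex{0,1,2} = 3
g(8) = mex{0,2} = 1
So g(8) = 1.
Heap B is a plain Nim heap of size 7, so its Grundy value is 7.
For heap C, compute g(0), g(1), … with moves {3, 4, 7}:
g(0) = mex{} = 0
g(1) = mex{} = 0
g(2) = mex{} = 0
g(3) = mex{0} = 1
g(4) = mex{0} = 1
g(5) = mex{0} = 1
g(6) = mex{0,1} = 2
g(7) = mex{0,1} = 2
g(8) = mex{0,1} = 2
g(9) = mex{0,1,2} = 3
g(10) = mex{1,2} = 0
g(11) = mex{1,2} = 0
So g(11) = 0.
By the Sprague-Grundy theorem, the Grundy value of a sum of independent games is the XOR of the component values.
Combined value = 1 ⊕ 7 ⊕ 0 = 6.

6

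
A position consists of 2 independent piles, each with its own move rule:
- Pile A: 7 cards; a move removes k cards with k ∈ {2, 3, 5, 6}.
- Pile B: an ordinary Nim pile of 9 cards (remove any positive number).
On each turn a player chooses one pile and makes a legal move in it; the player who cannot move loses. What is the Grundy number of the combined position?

10

Build the Grundy sequence for pile A with g(k) = mex{g(k−s) : s ∈ {2, 3, 5, 6}, s ≤ k}:
k:     0  1  2  3  4  5  6  7
g(k):  0  0  1  1  2  2  3  3
So g(7) = 3.
Pile B is a plain Nim pile of size 9, so its Grundy value is 9.
The value of a disjunctive sum is the nim-sum of the parts.
Combined value = 3 ⊕ 9 = 10.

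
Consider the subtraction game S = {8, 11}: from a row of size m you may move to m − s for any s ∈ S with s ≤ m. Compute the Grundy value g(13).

Compute g(0), g(1), … for moves {8, 11}:
k:     0  1  2  3  4  5  6  7  8  9 10 11 12 13
g(k):  0  0  0  0  0  0  0  0  1  1  1  1  1  1
So g(13) = 1.

1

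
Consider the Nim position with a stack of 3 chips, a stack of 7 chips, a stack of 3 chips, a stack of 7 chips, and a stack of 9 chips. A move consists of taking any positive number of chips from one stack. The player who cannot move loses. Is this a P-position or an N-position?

N-position

In binary:
  0011  (3)
  0111  (7)
  0011  (3)
  0111  (7)
  1001  (9)
  ----
  1001  (9)
The nim-sum is 9 ≠ 0, so this is an N-position: the player to move can win.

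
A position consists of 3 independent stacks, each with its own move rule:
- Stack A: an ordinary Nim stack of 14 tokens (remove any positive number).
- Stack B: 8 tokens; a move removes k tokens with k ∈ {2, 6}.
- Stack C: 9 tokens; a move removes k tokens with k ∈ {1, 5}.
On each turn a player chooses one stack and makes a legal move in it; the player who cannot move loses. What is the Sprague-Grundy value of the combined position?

15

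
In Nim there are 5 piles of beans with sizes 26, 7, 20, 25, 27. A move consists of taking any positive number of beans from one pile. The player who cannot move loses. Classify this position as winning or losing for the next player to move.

Winning position

Compute the nim-sum pairwise:
26 XOR 7 = 29
29 XOR 20 = 9
9 XOR 25 = 16
16 XOR 27 = 11
The nim-sum is 11 ≠ 0, so this is an N-position: the player to move can win.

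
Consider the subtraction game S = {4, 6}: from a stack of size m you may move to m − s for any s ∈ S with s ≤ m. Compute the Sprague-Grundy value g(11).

0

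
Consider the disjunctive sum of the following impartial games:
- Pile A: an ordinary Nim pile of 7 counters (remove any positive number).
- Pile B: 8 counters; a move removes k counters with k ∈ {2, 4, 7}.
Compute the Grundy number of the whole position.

Pile A is a plain Nim pile of size 7, so its Grundy value is 7.
For pile B, compute g(0), g(1), … with moves {2, 4, 7}:
k:     0  1  2  3  4  5  6  7  8
g(k):  0  0  1  1  2  2  0  3  1
So g(8) = 1.
The value of a disjunctive sum is the nim-sum of the parts.
Combined value = 7 XOR 1 = 6.

6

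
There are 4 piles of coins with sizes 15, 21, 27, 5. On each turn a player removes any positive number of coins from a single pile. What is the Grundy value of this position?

4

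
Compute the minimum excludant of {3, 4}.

0 is not in the set, so the mex is 0.

0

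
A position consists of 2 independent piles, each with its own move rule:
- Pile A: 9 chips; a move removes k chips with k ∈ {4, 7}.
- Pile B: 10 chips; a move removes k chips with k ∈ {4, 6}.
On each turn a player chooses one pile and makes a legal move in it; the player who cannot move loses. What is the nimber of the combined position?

2

For pile A, compute g(0), g(1), … with moves {4, 7}:
k:     0  1  2  3  4  5  6  7  8  9
g(k):  0  0  0  0  1  1  1  1  2  2
So g(9) = 2.
For pile B, compute g(0), g(1), … with moves {4, 6}:
g(0) = mex{} = 0
g(1) = mex{} = 0
g(2) = mex{} = 0
g(3) = mex{} = 0
g(4) = mex{0} = 1
g(5) = mex{0} = 1
g(6) = mex{0} = 1
g(7) = mex{0} = 1
g(8) = mex{0,1} = 2
g(9) = mex{0,1} = 2
g(10) = mex{1} = 0
So g(10) = 0.
The value of a disjunctive sum is the nim-sum of the parts.
Combined value = 2 XOR 0 = 2.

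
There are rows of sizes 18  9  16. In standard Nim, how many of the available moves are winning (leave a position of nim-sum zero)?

1

Nim-sum: 18 ⊕ 9 ⊕ 16 = 11.
The overall nim-sum is X = 11. A row of size p has a winning move iff p XOR X < p (reduce it to p XOR X).
  18: 18 XOR 11 = 25 ≥ 18 — no move.
  9: 9 XOR 11 = 2 < 9 — winning move (to 2).
  16: 16 XOR 11 = 27 ≥ 16 — no move.
That gives 1 winning move.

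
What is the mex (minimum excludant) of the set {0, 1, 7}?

2

The values 0, 1 are all present; 2 is the first non-negative integer missing from the set.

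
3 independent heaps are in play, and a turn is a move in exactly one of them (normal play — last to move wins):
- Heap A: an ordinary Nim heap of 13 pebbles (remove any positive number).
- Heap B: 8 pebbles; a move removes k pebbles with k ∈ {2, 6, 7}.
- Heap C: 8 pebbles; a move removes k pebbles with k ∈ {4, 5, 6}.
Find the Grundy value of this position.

13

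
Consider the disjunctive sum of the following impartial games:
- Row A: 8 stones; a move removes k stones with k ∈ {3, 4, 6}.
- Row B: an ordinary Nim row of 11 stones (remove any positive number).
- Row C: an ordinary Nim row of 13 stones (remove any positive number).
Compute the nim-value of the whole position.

4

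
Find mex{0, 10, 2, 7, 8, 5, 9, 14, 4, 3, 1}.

6

The values 0, 1, 2, 3, 4, 5 are all present; 6 is the first non-negative integer missing from the set.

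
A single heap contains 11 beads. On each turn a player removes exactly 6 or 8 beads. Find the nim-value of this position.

Grundy values for subtraction set {6, 8}:
k:     0  1  2  3  4  5  6  7  8  9 10 11
g(k):  0  0  0  0  0  0  1  1  1  1  1  1
So g(11) = 1.

1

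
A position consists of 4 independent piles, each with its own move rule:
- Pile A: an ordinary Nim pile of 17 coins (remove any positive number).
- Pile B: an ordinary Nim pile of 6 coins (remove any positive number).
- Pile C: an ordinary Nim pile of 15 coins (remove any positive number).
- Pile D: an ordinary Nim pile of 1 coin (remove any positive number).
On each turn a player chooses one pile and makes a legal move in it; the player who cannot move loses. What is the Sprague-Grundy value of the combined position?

25

Pile A is a plain Nim pile of size 17, so its Grundy value is 17.
Pile B is a plain Nim pile of size 6, so its Grundy value is 6.
Pile C is a plain Nim pile of size 15, so its Grundy value is 15.
Pile D is a plain Nim pile of size 1, so its Grundy value is 1.
The value of a disjunctive sum is the nim-sum of the parts.
Combined value = 17 XOR 6 XOR 15 XOR 1 = 25.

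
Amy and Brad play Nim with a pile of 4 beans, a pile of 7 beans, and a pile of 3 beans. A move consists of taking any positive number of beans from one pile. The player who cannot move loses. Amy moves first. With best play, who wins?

Brad wins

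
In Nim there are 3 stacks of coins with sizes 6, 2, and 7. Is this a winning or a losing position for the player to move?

Nim-sum: 6 ^ 2 ^ 7 = 3.
The nim-sum is 3 ≠ 0, so this is an N-position: the player to move can win.

Winning position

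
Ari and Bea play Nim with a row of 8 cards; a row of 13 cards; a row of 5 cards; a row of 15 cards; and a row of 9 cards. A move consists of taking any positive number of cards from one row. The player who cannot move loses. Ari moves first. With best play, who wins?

Ari wins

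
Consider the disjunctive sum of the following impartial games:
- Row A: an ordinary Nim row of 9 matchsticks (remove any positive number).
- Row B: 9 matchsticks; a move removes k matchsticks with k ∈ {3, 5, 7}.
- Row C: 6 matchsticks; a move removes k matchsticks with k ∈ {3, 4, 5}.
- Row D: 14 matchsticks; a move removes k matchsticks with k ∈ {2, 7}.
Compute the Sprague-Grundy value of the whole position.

8

Row A is a plain Nim row of size 9, so its Grundy value is 9.
Build the Grundy sequence for row B with g(k) = mex{g(k−s) : s ∈ {3, 5, 7}, s ≤ k}:
g(0) = mex{} = 0
g(1) = mex{} = 0
g(2) = mex{} = 0
g(3) = mex{0} = 1
g(4) = mex{0} = 1
g(5) = mex{0} = 1
g(6) = mex{0,1} = 2
g(7) = mex{0,1} = 2
g(8) = mex{0,1} = 2
g(9) = mex{0,1,2} = 3
So g(9) = 3.
Grundy values for row C (subtraction set {3, 4, 5}):
g(0) = mex{} = 0
g(1) = mex{} = 0
g(2) = mex{} = 0
g(3) = mex{0} = 1
g(4) = mex{0} = 1
g(5) = mex{0} = 1
g(6) = mex{0,1} = 2
So g(6) = 2.
Build the Grundy sequence for row D with g(k) = mex{g(k−s) : s ∈ {2, 7}, s ≤ k}:
k:     0  1  2  3  4  5  6  7  8  9 10 11 12 13 14
g(k):  0  0  1  1  0  0  1  1  2  0  0  1  1  0  0
So g(14) = 0.
By the Sprague-Grundy theorem, the Grundy value of a sum of independent games is the XOR of the component values.
Combined value = 9 XOR 3 XOR 2 XOR 0 = 8.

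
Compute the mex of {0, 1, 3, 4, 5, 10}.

The values 0, 1 are all present; 2 is the first non-negative integer missing from the set.

2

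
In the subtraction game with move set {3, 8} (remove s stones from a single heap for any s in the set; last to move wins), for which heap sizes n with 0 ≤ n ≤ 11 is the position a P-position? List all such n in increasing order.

0, 1, 2, 6, 7, 11

Build the Grundy sequence with g(k) = mex{g(k−s) : s ∈ {3, 8}, s ≤ k}:
g(0) = mex{} = 0
g(1) = mex{} = 0
g(2) = mex{} = 0
g(3) = mex{0} = 1
g(4) = mex{0} = 1
g(5) = mex{0} = 1
g(6) = mex{1} = 0
g(7) = mex{1} = 0
g(8) = mex{0,1} = 2
g(9) = mex{0} = 1
g(10) = mex{0} = 1
g(11) = mex{1,2} = 0
The P-positions (g = 0) in 0..11 are 0, 1, 2, 6, 7, 11.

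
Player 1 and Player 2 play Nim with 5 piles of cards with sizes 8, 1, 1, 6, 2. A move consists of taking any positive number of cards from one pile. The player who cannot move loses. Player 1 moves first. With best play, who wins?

In binary:
  1000  (8)
  0001  (1)
  0001  (1)
  0110  (6)
  0010  (2)
  ----
  1100  (12)
The nim-sum is 12 ≠ 0, so this is an N-position: the player to move can win; Player 1 has a winning move.

Player 1 wins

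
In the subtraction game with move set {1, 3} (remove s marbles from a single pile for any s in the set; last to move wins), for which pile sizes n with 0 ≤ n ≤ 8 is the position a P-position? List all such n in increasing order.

Build the Grundy sequence with g(k) = mex{g(k−s) : s ∈ {1, 3}, s ≤ k}:
g(0) = mex{} = 0
g(1) = mex{0} = 1
g(2) = mex{1} = 0
g(3) = mex{0} = 1
g(4) = mex{1} = 0
g(5) = mex{0} = 1
g(6) = mex{1} = 0
g(7) = mex{0} = 1
g(8) = mex{1} = 0
The P-positions (g = 0) in 0..8 are 0, 2, 4, 6, 8.

0, 2, 4, 6, 8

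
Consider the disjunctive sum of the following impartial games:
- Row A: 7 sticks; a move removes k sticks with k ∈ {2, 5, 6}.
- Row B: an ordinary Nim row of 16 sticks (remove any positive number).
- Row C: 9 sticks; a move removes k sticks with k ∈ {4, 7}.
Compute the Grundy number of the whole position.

17

Grundy values for row A (subtraction set {2, 5, 6}):
k:     0  1  2  3  4  5  6  7
g(k):  0  0  1  1  0  2  1  3
So g(7) = 3.
Row B is a plain Nim row of size 16, so its Grundy value is 16.
For row C, compute g(0), g(1), … with moves {4, 7}:
k:     0  1  2  3  4  5  6  7  8  9
g(k):  0  0  0  0  1  1  1  1  2  2
So g(9) = 2.
The value of a disjunctive sum is the nim-sum of the parts.
Combined value = 3 XOR 16 XOR 2 = 17.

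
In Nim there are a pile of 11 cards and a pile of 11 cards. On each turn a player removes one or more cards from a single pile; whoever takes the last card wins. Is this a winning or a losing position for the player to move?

Compute the nim-sum pairwise:
11 ⊕ 11 = 0
The nim-sum is 0, so this is a P-position: the player to move is in a losing position under optimal play.

Losing position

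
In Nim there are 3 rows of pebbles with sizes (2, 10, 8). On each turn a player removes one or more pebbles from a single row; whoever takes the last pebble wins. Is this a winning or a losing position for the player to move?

Compute the nim-sum pairwise:
2 ⊕ 10 = 8
8 ⊕ 8 = 0
The nim-sum is 0, so this is a P-position: the player to move is in a losing position under optimal play.

Losing position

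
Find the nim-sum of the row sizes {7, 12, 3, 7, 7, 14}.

6

Bitwise XOR of the heap sizes:
  0111  (7)
  1100  (12)
  0011  (3)
  0111  (7)
  0111  (7)
  1110  (14)
  ----
  0110  (6)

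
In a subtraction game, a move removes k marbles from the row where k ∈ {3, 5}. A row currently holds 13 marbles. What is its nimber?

1

Grundy values for subtraction set {3, 5}:
g(0) = mex{} = 0
g(1) = mex{} = 0
g(2) = mex{} = 0
g(3) = mex{0} = 1
g(4) = mex{0} = 1
g(5) = mex{0} = 1
g(6) = mex{0,1} = 2
g(7) = mex{0,1} = 2
g(8) = mex{1} = 0
g(9) = mex{1,2} = 0
g(10) = mex{1,2} = 0
g(11) = mex{0,2} = 1
g(12) = mex{0,2} = 1
g(13) = mex{0} = 1
So g(13) = 1.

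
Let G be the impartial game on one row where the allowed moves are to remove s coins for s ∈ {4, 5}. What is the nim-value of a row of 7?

1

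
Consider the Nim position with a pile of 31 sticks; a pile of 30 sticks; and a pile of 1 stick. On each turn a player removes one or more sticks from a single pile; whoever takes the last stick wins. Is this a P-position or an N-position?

Nim-sum: 31 ^ 30 ^ 1 = 0.
The nim-sum is 0, so this is a P-position: the player to move is in a losing position under optimal play.

P-position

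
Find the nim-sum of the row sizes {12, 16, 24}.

4

Nim-sum: 12 ^ 16 ^ 24 = 4.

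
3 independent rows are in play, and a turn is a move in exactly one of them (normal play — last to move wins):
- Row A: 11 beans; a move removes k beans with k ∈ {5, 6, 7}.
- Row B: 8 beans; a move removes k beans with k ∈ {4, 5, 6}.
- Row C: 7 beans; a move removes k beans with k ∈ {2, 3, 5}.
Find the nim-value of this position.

0

Grundy values for row A (subtraction set {5, 6, 7}):
g(0) = mex{} = 0
g(1) = mex{} = 0
g(2) = mex{} = 0
g(3) = mex{} = 0
g(4) = mex{} = 0
g(5) = mex{0} = 1
g(6) = mex{0} = 1
g(7) = mex{0} = 1
g(8) = mex{0} = 1
g(9) = mex{0} = 1
g(10) = mex{0,1} = 2
g(11) = mex{0,1} = 2
So g(11) = 2.
Build the Grundy sequence for row B with g(k) = mex{g(k−s) : s ∈ {4, 5, 6}, s ≤ k}:
g(0) = mex{} = 0
g(1) = mex{} = 0
g(2) = mex{} = 0
g(3) = mex{} = 0
g(4) = mex{0} = 1
g(5) = mex{0} = 1
g(6) = mex{0} = 1
g(7) = mex{0} = 1
g(8) = mex{0,1} = 2
So g(8) = 2.
For row C, compute g(0), g(1), … with moves {2, 3, 5}:
k:     0  1  2  3  4  5  6  7
g(k):  0  0  1  1  2  2  3  0
So g(7) = 0.
The value of a disjunctive sum is the nim-sum of the parts.
Combined value = 2 ⊕ 2 ⊕ 0 = 0.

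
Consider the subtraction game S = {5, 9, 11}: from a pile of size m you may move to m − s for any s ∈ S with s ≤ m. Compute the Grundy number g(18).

0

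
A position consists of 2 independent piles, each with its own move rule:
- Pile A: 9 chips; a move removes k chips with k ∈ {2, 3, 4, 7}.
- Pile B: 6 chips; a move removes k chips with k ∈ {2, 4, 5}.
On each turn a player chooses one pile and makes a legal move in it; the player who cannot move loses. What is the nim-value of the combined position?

Grundy values for pile A (subtraction set {2, 3, 4, 7}):
k:     0  1  2  3  4  5  6  7  8  9
g(k):  0  0  1  1  2  2  0  3  1  4
So g(9) = 4.
Build the Grundy sequence for pile B with g(k) = mex{g(k−s) : s ∈ {2, 4, 5}, s ≤ k}:
g(0) = mex{} = 0
g(1) = mex{} = 0
g(2) = mex{0} = 1
g(3) = mex{0} = 1
g(4) = mex{0,1} = 2
g(5) = mex{0,1} = 2
g(6) = mex{0,1,2} = 3
So g(6) = 3.
By the Sprague-Grundy theorem, the Grundy value of a sum of independent games is the XOR of the component values.
Combined value = 4 XOR 3 = 7.

7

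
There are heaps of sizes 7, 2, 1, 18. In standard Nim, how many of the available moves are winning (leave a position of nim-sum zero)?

1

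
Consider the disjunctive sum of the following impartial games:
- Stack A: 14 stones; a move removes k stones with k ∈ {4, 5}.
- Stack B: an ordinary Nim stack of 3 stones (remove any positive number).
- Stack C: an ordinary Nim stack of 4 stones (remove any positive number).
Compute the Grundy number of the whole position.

Grundy values for stack A (subtraction set {4, 5}):
k:     0  1  2  3  4  5  6  7  8  9 10 11 12 13 14
g(k):  0  0  0  0  1  1  1  1  2  0  0  0  0  1  1
So g(14) = 1.
Stack B is a plain Nim stack of size 3, so its Grundy value is 3.
Stack C is a plain Nim stack of size 4, so its Grundy value is 4.
By the Sprague-Grundy theorem, the Grundy value of a sum of independent games is the XOR of the component values.
Combined value = 1 ⊕ 3 ⊕ 4 = 6.

6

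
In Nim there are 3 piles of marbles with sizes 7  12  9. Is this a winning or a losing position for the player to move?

Nim-sum: 7 ⊕ 12 ⊕ 9 = 2.
The nim-sum is 2 ≠ 0, so this is an N-position: the player to move can win.

Winning position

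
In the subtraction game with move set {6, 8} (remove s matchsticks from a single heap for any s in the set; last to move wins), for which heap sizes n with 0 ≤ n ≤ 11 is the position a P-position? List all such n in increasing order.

Build the Grundy sequence with g(k) = mex{g(k−s) : s ∈ {6, 8}, s ≤ k}:
k:     0  1  2  3  4  5  6  7  8  9 10 11
g(k):  0  0  0  0  0  0  1  1  1  1  1  1
The P-positions (g = 0) in 0..11 are 0, 1, 2, 3, 4, 5.

0, 1, 2, 3, 4, 5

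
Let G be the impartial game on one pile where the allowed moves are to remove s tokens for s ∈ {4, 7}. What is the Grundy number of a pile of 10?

Compute g(0), g(1), … for moves {4, 7}:
k:     0  1  2  3  4  5  6  7  8  9 10
g(k):  0  0  0  0  1  1  1  1  2  2  2
So g(10) = 2.

2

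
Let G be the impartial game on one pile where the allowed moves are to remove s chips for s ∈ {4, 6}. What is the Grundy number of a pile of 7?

Compute g(0), g(1), … for moves {4, 6}:
k:     0  1  2  3  4  5  6  7
g(k):  0  0  0  0  1  1  1  1
So g(7) = 1.

1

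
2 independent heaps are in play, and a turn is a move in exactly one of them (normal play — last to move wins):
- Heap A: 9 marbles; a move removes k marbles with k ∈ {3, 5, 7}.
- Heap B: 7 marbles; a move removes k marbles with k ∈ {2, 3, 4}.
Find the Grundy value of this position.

3

Build the Grundy sequence for heap A with g(k) = mex{g(k−s) : s ∈ {3, 5, 7}, s ≤ k}:
g(0) = mex{} = 0
g(1) = mex{} = 0
g(2) = mex{} = 0
g(3) = mex{0} = 1
g(4) = mex{0} = 1
g(5) = mex{0} = 1
g(6) = mex{0,1} = 2
g(7) = mex{0,1} = 2
g(8) = mex{0,1} = 2
g(9) = mex{0,1,2} = 3
So g(9) = 3.
Grundy values for heap B (subtraction set {2, 3, 4}):
k:     0  1  2  3  4  5  6  7
g(k):  0  0  1  1  2  2  0  0
So g(7) = 0.
The value of a disjunctive sum is the nim-sum of the parts.
Combined value = 3 XOR 0 = 3.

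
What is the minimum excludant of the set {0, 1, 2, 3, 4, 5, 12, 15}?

The values 0, 1, 2, 3, 4, 5 are all present; 6 is the first non-negative integer missing from the set.

6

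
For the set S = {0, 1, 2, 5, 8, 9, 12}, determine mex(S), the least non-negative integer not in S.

3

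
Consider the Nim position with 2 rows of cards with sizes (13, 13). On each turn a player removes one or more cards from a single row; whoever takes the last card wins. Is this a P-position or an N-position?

In binary:
  1101  (13)
  1101  (13)
  ----
  0000  (0)
The nim-sum is 0, so this is a P-position: the player to move is in a losing position under optimal play.

P-position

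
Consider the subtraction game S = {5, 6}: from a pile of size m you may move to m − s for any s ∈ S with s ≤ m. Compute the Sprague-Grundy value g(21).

2

Compute g(0), g(1), … for moves {5, 6}:
k:     0  1  2  3  4  5  6  7  8  9 10 11 12 13 14 15 16 17 18 19 20 21
g(k):  0  0  0  0  0  1  1  1  1  1  2  0  0  0  0  0  1  1  1  1  1  2
So g(21) = 2.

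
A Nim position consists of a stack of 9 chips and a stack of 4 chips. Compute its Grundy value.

In binary:
  1001  (9)
  0100  (4)
  ----
  1101  (13)

13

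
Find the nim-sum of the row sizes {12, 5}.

Bitwise XOR of the heap sizes:
  1100  (12)
  0101  (5)
  ----
  1001  (9)

9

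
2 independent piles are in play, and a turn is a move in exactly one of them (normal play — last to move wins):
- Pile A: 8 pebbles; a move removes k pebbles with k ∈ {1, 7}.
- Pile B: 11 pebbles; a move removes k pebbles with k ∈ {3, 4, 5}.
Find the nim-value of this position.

Build the Grundy sequence for pile A with g(k) = mex{g(k−s) : s ∈ {1, 7}, s ≤ k}:
k:     0  1  2  3  4  5  6  7  8
g(k):  0  1  0  1  0  1  0  1  0
So g(8) = 0.
Build the Grundy sequence for pile B with g(k) = mex{g(k−s) : s ∈ {3, 4, 5}, s ≤ k}:
k:     0  1  2  3  4  5  6  7  8  9 10 11
g(k):  0  0  0  1  1  1  2  2  0  0  0  1
So g(11) = 1.
The value of a disjunctive sum is the nim-sum of the parts.
Combined value = 0 ⊕ 1 = 1.

1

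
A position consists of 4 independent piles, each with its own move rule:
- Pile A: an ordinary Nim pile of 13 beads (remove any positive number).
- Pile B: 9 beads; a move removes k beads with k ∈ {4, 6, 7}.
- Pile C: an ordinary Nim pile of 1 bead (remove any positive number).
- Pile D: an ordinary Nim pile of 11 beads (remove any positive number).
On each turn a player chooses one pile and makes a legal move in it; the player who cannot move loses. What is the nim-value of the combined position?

5

Pile A is a plain Nim pile of size 13, so its Grundy value is 13.
Grundy values for pile B (subtraction set {4, 6, 7}):
g(0) = mex{} = 0
g(1) = mex{} = 0
g(2) = mex{} = 0
g(3) = mex{} = 0
g(4) = mex{0} = 1
g(5) = mex{0} = 1
g(6) = mex{0} = 1
g(7) = mex{0} = 1
g(8) = mex{0,1} = 2
g(9) = mex{0,1} = 2
So g(9) = 2.
Pile C is a plain Nim pile of size 1, so its Grundy value is 1.
Pile D is a plain Nim pile of size 11, so its Grundy value is 11.
The value of a disjunctive sum is the nim-sum of the parts.
Combined value = 13 ⊕ 2 ⊕ 1 ⊕ 11 = 5.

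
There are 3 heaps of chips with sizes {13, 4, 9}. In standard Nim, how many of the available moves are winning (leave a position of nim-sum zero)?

Nim-sum: 13 ^ 4 ^ 9 = 0.
The nim-sum is already 0, so every move leaves a nonzero nim-sum — there are no winning moves.

0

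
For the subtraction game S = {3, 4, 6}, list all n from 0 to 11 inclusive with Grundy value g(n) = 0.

Build the Grundy sequence with g(k) = mex{g(k−s) : s ∈ {3, 4, 6}, s ≤ k}:
g(0) = mex{} = 0
g(1) = mex{} = 0
g(2) = mex{} = 0
g(3) = mex{0} = 1
g(4) = mex{0} = 1
g(5) = mex{0} = 1
g(6) = mex{0,1} = 2
g(7) = mex{0,1} = 2
g(8) = mex{0,1} = 2
g(9) = mex{1,2} = 0
g(10) = mex{1,2} = 0
g(11) = mex{1,2} = 0
The P-positions (g = 0) in 0..11 are 0, 1, 2, 9, 10, 11.

0, 1, 2, 9, 10, 11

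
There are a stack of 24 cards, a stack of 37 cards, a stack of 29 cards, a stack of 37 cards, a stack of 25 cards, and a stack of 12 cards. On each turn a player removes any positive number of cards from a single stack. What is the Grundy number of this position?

16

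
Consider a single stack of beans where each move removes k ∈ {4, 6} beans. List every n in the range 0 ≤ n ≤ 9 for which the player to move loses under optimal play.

0, 1, 2, 3

Build the Grundy sequence with g(k) = mex{g(k−s) : s ∈ {4, 6}, s ≤ k}:
g(0) = mex{} = 0
g(1) = mex{} = 0
g(2) = mex{} = 0
g(3) = mex{} = 0
g(4) = mex{0} = 1
g(5) = mex{0} = 1
g(6) = mex{0} = 1
g(7) = mex{0} = 1
g(8) = mex{0,1} = 2
g(9) = mex{0,1} = 2
The P-positions (g = 0) in 0..9 are 0, 1, 2, 3.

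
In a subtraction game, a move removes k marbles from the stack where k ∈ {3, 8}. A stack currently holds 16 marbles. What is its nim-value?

1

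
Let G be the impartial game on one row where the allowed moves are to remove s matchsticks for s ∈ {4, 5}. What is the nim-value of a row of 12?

Grundy values for subtraction set {4, 5}:
k:     0  1  2  3  4  5  6  7  8  9 10 11 12
g(k):  0  0  0  0  1  1  1  1  2  0  0  0  0
So g(12) = 0.

0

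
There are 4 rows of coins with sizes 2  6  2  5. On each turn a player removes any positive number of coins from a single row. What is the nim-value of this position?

3

In binary:
  010  (2)
  110  (6)
  010  (2)
  101  (5)
  ---
  011  (3)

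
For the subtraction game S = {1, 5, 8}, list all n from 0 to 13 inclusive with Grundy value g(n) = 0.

Compute g(0), g(1), … for moves {1, 5, 8}:
g(0) = mex{} = 0
g(1) = mex{0} = 1
g(2) = mex{1} = 0
g(3) = mex{0} = 1
g(4) = mex{1} = 0
g(5) = mex{0} = 1
g(6) = mex{1} = 0
g(7) = mex{0} = 1
g(8) = mex{0,1} = 2
g(9) = mex{0,1,2} = 3
g(10) = mex{0,1,3} = 2
g(11) = mex{0,1,2} = 3
g(12) = mex{0,1,3} = 2
g(13) = mex{1,2} = 0
The P-positions (g = 0) in 0..13 are 0, 2, 4, 6, 13.

0, 2, 4, 6, 13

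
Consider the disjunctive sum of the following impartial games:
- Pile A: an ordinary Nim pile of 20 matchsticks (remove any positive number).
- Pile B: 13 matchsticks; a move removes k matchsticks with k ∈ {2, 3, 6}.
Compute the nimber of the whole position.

Pile A is a plain Nim pile of size 20, so its Grundy value is 20.
Build the Grundy sequence for pile B with g(k) = mex{g(k−s) : s ∈ {2, 3, 6}, s ≤ k}:
k:     0  1  2  3  4  5  6  7  8  9 10 11 12 13
g(k):  0  0  1  1  2  0  3  1  2  0  0  1  1  2
So g(13) = 2.
The value of a disjunctive sum is the nim-sum of the parts.
Combined value = 20 ⊕ 2 = 22.

22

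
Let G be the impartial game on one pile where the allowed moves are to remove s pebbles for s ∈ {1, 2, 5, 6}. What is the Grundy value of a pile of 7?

0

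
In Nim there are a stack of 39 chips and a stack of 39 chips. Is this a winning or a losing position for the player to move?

Nim-sum: 39 XOR 39 = 0.
The nim-sum is 0, so this is a P-position: the player to move is in a losing position under optimal play.

Losing position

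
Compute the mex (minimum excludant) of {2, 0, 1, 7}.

3

The values 0, 1, 2 are all present; 3 is the first non-negative integer missing from the set.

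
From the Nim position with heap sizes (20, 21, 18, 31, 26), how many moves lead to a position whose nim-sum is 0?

5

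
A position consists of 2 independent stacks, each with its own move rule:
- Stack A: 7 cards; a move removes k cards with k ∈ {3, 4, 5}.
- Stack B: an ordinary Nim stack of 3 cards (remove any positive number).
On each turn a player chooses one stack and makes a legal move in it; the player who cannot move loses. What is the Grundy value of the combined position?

1

Grundy values for stack A (subtraction set {3, 4, 5}):
g(0) = mex{} = 0
g(1) = mex{} = 0
g(2) = mex{} = 0
g(3) = mex{0} = 1
g(4) = mex{0} = 1
g(5) = mex{0} = 1
g(6) = mex{0,1} = 2
g(7) = mex{0,1} = 2
So g(7) = 2.
Stack B is a plain Nim stack of size 3, so its Grundy value is 3.
By the Sprague-Grundy theorem, the Grundy value of a sum of independent games is the XOR of the component values.
Combined value = 2 ⊕ 3 = 1.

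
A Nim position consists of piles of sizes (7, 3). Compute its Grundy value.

In binary:
  111  (7)
  011  (3)
  ---
  100  (4)

4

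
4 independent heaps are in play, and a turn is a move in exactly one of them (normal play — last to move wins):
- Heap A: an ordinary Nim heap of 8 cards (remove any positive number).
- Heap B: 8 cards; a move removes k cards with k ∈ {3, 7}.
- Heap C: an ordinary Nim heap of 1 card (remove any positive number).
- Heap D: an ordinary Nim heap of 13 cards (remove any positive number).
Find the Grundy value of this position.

6

Heap A is a plain Nim heap of size 8, so its Grundy value is 8.
For heap B, compute g(0), g(1), … with moves {3, 7}:
g(0) = mex{} = 0
g(1) = mex{} = 0
g(2) = mex{} = 0
g(3) = mex{0} = 1
g(4) = mex{0} = 1
g(5) = mex{0} = 1
g(6) = mex{1} = 0
g(7) = mex{0,1} = 2
g(8) = mex{0,1} = 2
So g(8) = 2.
Heap C is a plain Nim heap of size 1, so its Grundy value is 1.
Heap D is a plain Nim heap of size 13, so its Grundy value is 13.
The value of a disjunctive sum is the nim-sum of the parts.
Combined value = 8 XOR 2 XOR 1 XOR 13 = 6.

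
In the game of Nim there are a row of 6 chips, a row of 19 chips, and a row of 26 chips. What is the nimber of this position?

Compute the nim-sum pairwise:
6 XOR 19 = 21
21 XOR 26 = 15

15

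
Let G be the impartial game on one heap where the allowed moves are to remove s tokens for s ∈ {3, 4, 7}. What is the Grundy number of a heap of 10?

Build the Grundy sequence with g(k) = mex{g(k−s) : s ∈ {3, 4, 7}, s ≤ k}:
k:     0  1  2  3  4  5  6  7  8  9 10
g(k):  0  0  0  1  1  1  2  2  2  3  0
So g(10) = 0.

0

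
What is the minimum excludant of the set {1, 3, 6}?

0 is not in the set, so the mex is 0.

0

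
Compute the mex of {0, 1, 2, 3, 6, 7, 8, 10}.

The values 0, 1, 2, 3 are all present; 4 is the first non-negative integer missing from the set.

4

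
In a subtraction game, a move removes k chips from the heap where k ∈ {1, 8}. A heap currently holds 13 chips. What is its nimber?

Grundy values for subtraction set {1, 8}:
k:     0  1  2  3  4  5  6  7  8  9 10 11 12 13
g(k):  0  1  0  1  0  1  0  1  2  0  1  0  1  0
So g(13) = 0.

0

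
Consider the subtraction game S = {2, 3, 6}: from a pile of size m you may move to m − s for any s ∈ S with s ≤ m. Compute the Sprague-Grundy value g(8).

2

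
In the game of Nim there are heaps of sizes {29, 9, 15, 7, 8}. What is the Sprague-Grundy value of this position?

Bitwise XOR of the heap sizes:
  11101  (29)
  01001  (9)
  01111  (15)
  00111  (7)
  01000  (8)
  -----
  10100  (20)

20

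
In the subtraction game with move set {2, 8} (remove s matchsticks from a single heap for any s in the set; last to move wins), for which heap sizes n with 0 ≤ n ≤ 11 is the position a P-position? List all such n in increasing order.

0, 1, 4, 5, 10, 11

Grundy values for subtraction set {2, 8}:
g(0) = mex{} = 0
g(1) = mex{} = 0
g(2) = mex{0} = 1
g(3) = mex{0} = 1
g(4) = mex{1} = 0
g(5) = mex{1} = 0
g(6) = mex{0} = 1
g(7) = mex{0} = 1
g(8) = mex{0,1} = 2
g(9) = mex{0,1} = 2
g(10) = mex{1,2} = 0
g(11) = mex{1,2} = 0
The P-positions (g = 0) in 0..11 are 0, 1, 4, 5, 10, 11.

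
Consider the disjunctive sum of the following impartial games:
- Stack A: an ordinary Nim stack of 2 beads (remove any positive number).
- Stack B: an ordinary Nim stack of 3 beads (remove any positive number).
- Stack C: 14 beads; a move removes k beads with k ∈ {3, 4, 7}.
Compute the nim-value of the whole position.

Stack A is a plain Nim stack of size 2, so its Grundy value is 2.
Stack B is a plain Nim stack of size 3, so its Grundy value is 3.
For stack C, compute g(0), g(1), … with moves {3, 4, 7}:
g(0) = mex{} = 0
g(1) = mex{} = 0
g(2) = mex{} = 0
g(3) = mex{0} = 1
g(4) = mex{0} = 1
g(5) = mex{0} = 1
g(6) = mex{0,1} = 2
g(7) = mex{0,1} = 2
g(8) = mex{0,1} = 2
g(9) = mex{0,1,2} = 3
g(10) = mex{1,2} = 0
g(11) = mex{1,2} = 0
g(12) = mex{1,2,3} = 0
g(13) = mex{0,2,3} = 1
g(14) = mex{0,2} = 1
So g(14) = 1.
By the Sprague-Grundy theorem, the Grundy value of a sum of independent games is the XOR of the component values.
Combined value = 2 XOR 3 XOR 1 = 0.

0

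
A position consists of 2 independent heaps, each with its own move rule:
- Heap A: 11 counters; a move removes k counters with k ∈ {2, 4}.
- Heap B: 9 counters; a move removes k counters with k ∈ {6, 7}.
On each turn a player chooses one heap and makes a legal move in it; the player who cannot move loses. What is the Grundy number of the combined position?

3

Build the Grundy sequence for heap A with g(k) = mex{g(k−s) : s ∈ {2, 4}, s ≤ k}:
k:     0  1  2  3  4  5  6  7  8  9 10 11
g(k):  0  0  1  1  2  2  0  0  1  1  2  2
So g(11) = 2.
For heap B, compute g(0), g(1), … with moves {6, 7}:
g(0) = mex{} = 0
g(1) = mex{} = 0
g(2) = mex{} = 0
g(3) = mex{} = 0
g(4) = mex{} = 0
g(5) = mex{} = 0
g(6) = mex{0} = 1
g(7) = mex{0} = 1
g(8) = mex{0} = 1
g(9) = mex{0} = 1
So g(9) = 1.
By the Sprague-Grundy theorem, the Grundy value of a sum of independent games is the XOR of the component values.
Combined value = 2 ⊕ 1 = 3.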